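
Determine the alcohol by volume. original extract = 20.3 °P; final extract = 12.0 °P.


SG = 259/(259 − P);  ABV = (OG − FG)·131.25
OG = 259/(259 − 20.3) = 1.0850
FG = 259/(259 − 12.0) = 1.0486
ABV = (1.0850 − 1.0486)·131.25

4.7855 % ABV


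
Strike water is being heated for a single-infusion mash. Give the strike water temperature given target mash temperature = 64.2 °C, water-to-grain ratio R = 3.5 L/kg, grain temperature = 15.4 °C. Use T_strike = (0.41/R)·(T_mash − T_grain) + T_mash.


T_strike = (0.41/3.5)·(64.2 − 15.4) + 64.2

69.9166 °C


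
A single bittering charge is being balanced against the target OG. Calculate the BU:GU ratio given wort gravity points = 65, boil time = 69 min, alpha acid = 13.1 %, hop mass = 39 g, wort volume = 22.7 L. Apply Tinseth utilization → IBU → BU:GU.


U = 1.65·0.000125^(GP/1000)·(1−e^(−0.04t))/4.15;  IBU = (α/100)·m·U·1000/V;  BU:GU = IBU/GP
U = 1.65·0.000125^(65/1000)·(1−e^(−0.04·69))/4.15 = 0.2077
IBU = (13.1/100)·39·0.2077·1000/22.7 = 46.7358
BU:GU = 46.7358/65

0.7190


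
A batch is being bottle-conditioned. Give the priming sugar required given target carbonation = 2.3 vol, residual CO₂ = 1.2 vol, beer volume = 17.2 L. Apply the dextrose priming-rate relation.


sugar = (target − residual)·4.0·V
sugar = (2.3 − 1.2)·4.0·17.2

75.6800 g


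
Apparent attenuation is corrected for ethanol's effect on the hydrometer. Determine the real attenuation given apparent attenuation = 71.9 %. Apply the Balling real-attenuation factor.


RA = AA · 0.8192
RA = 71.9 · 0.8192

58.9005 %


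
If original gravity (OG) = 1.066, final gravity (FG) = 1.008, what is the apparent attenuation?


AA = (OG − FG)/(OG − 1) · 100
AA = (1.066 − 1.008)/(1.066 − 1) · 100

87.8788 %


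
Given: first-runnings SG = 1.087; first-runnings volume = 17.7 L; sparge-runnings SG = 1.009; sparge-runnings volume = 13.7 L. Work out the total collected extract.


total = Σ (SG_i − 1)·1000·V_i
first = (1.087 − 1)·1000·17.7 = 1539.9000
sparge = (1.009 − 1)·1000·13.7 = 123.3000
total = 1539.9000 + 123.3000

1663.2000 gravity·L


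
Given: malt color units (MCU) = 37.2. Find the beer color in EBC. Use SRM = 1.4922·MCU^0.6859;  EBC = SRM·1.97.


SRM = 1.4922·37.2^0.6859 = 17.8264
EBC = 17.8264·1.97

35.1179 EBC


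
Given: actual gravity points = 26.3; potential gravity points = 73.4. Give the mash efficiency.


efficiency = actual / potential × 100
efficiency = 26.3 / 73.4 × 100

35.8311 %


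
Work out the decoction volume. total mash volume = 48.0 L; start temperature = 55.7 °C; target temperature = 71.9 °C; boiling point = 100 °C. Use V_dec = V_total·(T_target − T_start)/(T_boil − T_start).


V_dec = 48.0·(71.9 − 55.7)/(100 − 55.7)

17.5530 L


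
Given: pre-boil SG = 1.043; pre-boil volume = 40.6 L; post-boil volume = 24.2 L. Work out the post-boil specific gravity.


SG_post = 1 + (SG_pre − 1)·V_pre/V_post
pts_pre = (1.043 − 1)·1000 = 43.0000
pts_post = 43.0000·40.6/24.2 = 72.1405
SG_post = 1 + 72.1405/1000

1.0721


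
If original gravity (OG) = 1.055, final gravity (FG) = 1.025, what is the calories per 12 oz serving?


ABW = (OG−FG)·131.25·0.79/FG;  °P = 259 − 259/SG (for OG→OE and FG→AE);  RE = 0.1808·OE + 0.8192·AE;  Cal = (6.9·ABW + 4·(RE−0.1))·FG·3.55
ABW = (1.055 − 1.025)·131.25·0.79/1.025 = 3.0348
OE = 259 − 259/1.055 = 13.5024 °P
AE = 259 − 259/1.025 = 6.3171 °P
RE = 0.1808·13.5024 + 0.8192·6.3171 = 7.6162 °P
Cal = (6.9·3.0348 + 4·(7.6162−0.1))·1.025·3.55

185.5927 kcal


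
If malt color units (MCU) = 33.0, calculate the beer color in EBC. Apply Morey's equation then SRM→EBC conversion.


SRM = 1.4922·MCU^0.6859;  EBC = SRM·1.97
SRM = 1.4922·33.0^0.6859 = 16.4201
EBC = 16.4201·1.97

32.3476 EBC


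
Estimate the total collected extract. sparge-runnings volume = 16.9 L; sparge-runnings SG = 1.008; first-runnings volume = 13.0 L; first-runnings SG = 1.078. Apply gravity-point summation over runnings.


total = Σ (SG_i − 1)·1000·V_i
first = (1.078 − 1)·1000·13.0 = 1014.0000
sparge = (1.008 − 1)·1000·16.9 = 135.2000
total = 1014.0000 + 135.2000

1149.2000 gravity·L


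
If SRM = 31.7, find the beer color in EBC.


EBC = SRM · 1.97
EBC = 31.7 · 1.97

62.4490 EBC


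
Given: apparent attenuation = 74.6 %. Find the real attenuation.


RA = AA · 0.8192
RA = 74.6 · 0.8192

61.1123 %


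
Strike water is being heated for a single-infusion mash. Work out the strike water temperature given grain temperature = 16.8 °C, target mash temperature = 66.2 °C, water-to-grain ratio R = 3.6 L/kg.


T_strike = (0.41/R)·(T_mash − T_grain) + T_mash
T_strike = (0.41/3.6)·(66.2 − 16.8) + 66.2

71.8261 °C


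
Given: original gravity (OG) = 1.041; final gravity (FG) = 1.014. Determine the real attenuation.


AA = (OG−FG)/(OG−1)·100;  RA = AA·0.8192
AA = (1.041 − 1.014)/(1.041 − 1)·100 = 65.8537
RA = 65.8537·0.8192

53.9473 %


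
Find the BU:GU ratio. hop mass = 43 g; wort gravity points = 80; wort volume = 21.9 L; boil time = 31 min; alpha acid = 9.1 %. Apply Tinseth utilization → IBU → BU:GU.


U = 1.65·0.000125^(GP/1000)·(1−e^(−0.04t))/4.15;  IBU = (α/100)·m·U·1000/V;  BU:GU = IBU/GP
U = 1.65·0.000125^(80/1000)·(1−e^(−0.04·31))/4.15 = 0.1377
IBU = (9.1/100)·43·0.1377·1000/21.9 = 24.5974
BU:GU = 24.5974/80

0.3075


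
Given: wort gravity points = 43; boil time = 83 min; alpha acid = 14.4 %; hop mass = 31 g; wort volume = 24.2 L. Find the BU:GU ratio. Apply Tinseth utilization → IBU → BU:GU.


U = 1.65·0.000125^(GP/1000)·(1−e^(−0.04t))/4.15;  IBU = (α/100)·m·U·1000/V;  BU:GU = IBU/GP
U = 1.65·0.000125^(43/1000)·(1−e^(−0.04·83))/4.15 = 0.2604
IBU = (14.4/100)·31·0.2604·1000/24.2 = 48.0308
BU:GU = 48.0308/43

1.1170


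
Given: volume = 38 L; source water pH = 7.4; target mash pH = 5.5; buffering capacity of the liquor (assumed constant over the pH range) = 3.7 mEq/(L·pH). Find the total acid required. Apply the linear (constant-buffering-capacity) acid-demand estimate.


acid = buffering capacity · (pH_source − pH_target) · V
acid = 3.7 · (7.4 − 5.5) · 38

267.1400 mEq


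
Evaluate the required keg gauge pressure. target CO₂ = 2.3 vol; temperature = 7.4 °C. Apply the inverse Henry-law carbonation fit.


psi = vols/(0.01821 + 0.09011·e^(−0.04·T)) − 14.695
psi = 2.3/(0.01821 + 0.09011·e^(−0.04·7.4)) − 14.695

12.2900 psi


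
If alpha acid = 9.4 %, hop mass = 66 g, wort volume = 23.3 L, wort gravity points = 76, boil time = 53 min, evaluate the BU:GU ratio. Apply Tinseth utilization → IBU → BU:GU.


U = 1.65·0.000125^(GP/1000)·(1−e^(−0.04t))/4.15;  IBU = (α/100)·m·U·1000/V;  BU:GU = IBU/GP
U = 1.65·0.000125^(76/1000)·(1−e^(−0.04·53))/4.15 = 0.1767
IBU = (9.4/100)·66·0.1767·1000/23.3 = 47.0526
BU:GU = 47.0526/76

0.6191


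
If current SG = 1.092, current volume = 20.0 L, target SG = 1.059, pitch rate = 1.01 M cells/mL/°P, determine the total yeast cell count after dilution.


V_w = V·((SG_c−1)/(SG_t−1)−1);  °P = 259 − 259/SG_t;  cells = rate·(V+V_w)·°P
V_w = 20.0·((1.092−1)/(1.059−1)−1) = 11.1864
V_final = 20.0 + 11.1864 = 31.1864
°P = 259 − 259/1.059 = 14.4297
cells = 1.01·31.1864·14.4297

454.5095 billion cells


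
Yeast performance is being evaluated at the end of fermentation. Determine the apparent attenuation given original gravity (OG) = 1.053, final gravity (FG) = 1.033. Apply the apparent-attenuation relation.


AA = (OG − FG)/(OG − 1) · 100
AA = (1.053 − 1.033)/(1.053 − 1) · 100

37.7358 %


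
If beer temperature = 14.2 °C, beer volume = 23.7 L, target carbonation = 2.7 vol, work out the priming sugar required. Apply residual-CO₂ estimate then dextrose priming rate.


residual = 14.695·(0.01821 + 0.09011·e^(−0.04·T));  sugar = (target − residual)·4.0·V
residual = 14.695·(0.01821 + 0.09011·e^(−0.04·14.2)) = 1.0179
sugar = (2.7 − 1.0179)·4.0·23.7

159.4588 g


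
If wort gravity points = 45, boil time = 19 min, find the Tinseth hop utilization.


U = 1.65·0.000125^(GP/1000) · (1 − e^(−0.04·t))/4.15
bigness = 1.65·0.000125^(45/1000) = 1.1011
boil_factor = (1 − e^(−0.04·19))/4.15 = 0.1283
U = 1.1011 · 0.1283

0.1412


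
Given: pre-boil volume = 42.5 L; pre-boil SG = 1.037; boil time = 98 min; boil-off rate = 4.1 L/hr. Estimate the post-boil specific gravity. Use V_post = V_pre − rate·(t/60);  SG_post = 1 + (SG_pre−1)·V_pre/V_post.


V_post = 42.5 − 4.1·(98/60) = 35.8033
SG_post = 1 + (1.037 − 1)·42.5/35.8033

1.0439


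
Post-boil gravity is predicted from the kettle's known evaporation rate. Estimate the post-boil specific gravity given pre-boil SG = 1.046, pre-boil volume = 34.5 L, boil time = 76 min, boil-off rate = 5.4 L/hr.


V_post = V_pre − rate·(t/60);  SG_post = 1 + (SG_pre−1)·V_pre/V_post
V_post = 34.5 − 5.4·(76/60) = 27.6600
SG_post = 1 + (1.046 − 1)·34.5/27.6600

1.0574


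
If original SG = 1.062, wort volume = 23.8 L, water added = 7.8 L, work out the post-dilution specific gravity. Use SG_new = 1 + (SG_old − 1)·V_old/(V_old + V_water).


pts = (1.062 − 1)·1000·23.8/(23.8 + 7.8) = 46.6962
SG_new = 1 + 46.6962/1000

1.0467


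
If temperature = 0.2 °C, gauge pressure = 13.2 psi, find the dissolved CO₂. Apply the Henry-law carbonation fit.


vols = (P + 14.695)·(0.01821 + 0.09011·e^(−0.04·T))
vols = (13.2 + 14.695)·(0.01821 + 0.09011·e^(−0.04·0.2))

3.0016 volumes


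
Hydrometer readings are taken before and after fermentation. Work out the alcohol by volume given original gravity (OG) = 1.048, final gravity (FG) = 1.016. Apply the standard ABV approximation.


ABV = (OG − FG) · 131.25
ABV = (1.048 − 1.016) · 131.25

4.2000 % ABV


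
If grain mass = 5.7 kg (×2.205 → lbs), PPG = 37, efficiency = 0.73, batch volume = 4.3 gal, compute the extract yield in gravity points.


points = lbs × PPG × eff / vol
lbs = 5.7 × 2.205 = 12.5685
points = 12.5685 × 37 × 0.73 / 4.3

78.9477 points


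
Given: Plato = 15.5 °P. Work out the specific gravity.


SG = 259/(259 − P)
SG = 259/(259 − 15.5)

1.0637


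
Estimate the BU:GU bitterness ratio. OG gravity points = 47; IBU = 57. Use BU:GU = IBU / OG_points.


BU:GU = 57 / 47

1.2128


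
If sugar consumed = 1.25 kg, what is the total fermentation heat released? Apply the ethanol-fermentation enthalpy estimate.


Q = m_sugar · 590 kJ/kg
Q = 1.25 · 590

737.5000 kJ


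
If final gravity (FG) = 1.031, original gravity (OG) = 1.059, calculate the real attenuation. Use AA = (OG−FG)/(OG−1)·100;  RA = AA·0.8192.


AA = (1.059 − 1.031)/(1.059 − 1)·100 = 47.4576
RA = 47.4576·0.8192

38.8773 %


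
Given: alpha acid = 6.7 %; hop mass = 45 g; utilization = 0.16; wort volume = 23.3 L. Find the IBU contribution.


IBU = (α/100)·mass·U·1000 / V
IBU = (6.7/100)·45·0.16·1000 / 23.3

20.7039 IBU


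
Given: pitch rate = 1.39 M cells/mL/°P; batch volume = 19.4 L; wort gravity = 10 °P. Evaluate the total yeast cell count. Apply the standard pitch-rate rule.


cells (billions) = rate · V_L · °P
cells = 1.39 · 19.4 · 10

269.6600 billion cells


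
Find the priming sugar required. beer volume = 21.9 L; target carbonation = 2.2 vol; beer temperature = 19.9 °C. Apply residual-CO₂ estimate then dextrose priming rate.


residual = 14.695·(0.01821 + 0.09011·e^(−0.04·T));  sugar = (target − residual)·4.0·V
residual = 14.695·(0.01821 + 0.09011·e^(−0.04·19.9)) = 0.8650
sugar = (2.2 − 0.8650)·4.0·21.9

116.9489 g


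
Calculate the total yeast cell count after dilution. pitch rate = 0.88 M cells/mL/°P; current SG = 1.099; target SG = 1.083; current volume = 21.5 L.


V_w = V·((SG_c−1)/(SG_t−1)−1);  °P = 259 − 259/SG_t;  cells = rate·(V+V_w)·°P
V_w = 21.5·((1.099−1)/(1.083−1)−1) = 4.1446
V_final = 21.5 + 4.1446 = 25.6446
°P = 259 − 259/1.083 = 19.8495
cells = 0.88·25.6446·19.8495

447.9480 billion cells


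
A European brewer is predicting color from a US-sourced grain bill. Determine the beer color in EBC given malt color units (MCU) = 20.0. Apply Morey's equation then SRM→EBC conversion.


SRM = 1.4922·MCU^0.6859;  EBC = SRM·1.97
SRM = 1.4922·20.0^0.6859 = 11.6467
EBC = 11.6467·1.97

22.9440 EBC


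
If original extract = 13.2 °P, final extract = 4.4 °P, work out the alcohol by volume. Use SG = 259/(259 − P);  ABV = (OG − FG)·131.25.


OG = 259/(259 − 13.2) = 1.0537
FG = 259/(259 − 4.4) = 1.0173
ABV = (1.0537 − 1.0173)·131.25

4.7801 % ABV


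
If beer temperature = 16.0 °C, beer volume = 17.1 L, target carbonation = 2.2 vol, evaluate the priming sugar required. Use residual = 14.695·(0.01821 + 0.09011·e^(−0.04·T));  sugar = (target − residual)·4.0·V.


residual = 14.695·(0.01821 + 0.09011·e^(−0.04·16.0)) = 0.9658
sugar = (2.2 − 0.9658)·4.0·17.1

84.4180 g


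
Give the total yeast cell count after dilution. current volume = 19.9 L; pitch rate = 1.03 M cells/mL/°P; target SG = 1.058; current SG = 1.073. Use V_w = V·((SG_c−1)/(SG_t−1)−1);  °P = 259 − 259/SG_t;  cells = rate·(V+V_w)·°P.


V_w = 19.9·((1.073−1)/(1.058−1)−1) = 5.1466
V_final = 19.9 + 5.1466 = 25.0466
°P = 259 − 259/1.058 = 14.1985
cells = 1.03·25.0466·14.1985

366.2919 billion cells


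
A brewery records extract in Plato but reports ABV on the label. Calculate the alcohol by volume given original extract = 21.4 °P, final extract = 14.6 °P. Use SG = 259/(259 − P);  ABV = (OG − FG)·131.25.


OG = 259/(259 − 21.4) = 1.0901
FG = 259/(259 − 14.6) = 1.0597
ABV = (1.0901 − 1.0597)·131.25

3.9807 % ABV


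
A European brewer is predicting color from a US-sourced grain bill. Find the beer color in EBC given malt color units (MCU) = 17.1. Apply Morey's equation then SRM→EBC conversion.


SRM = 1.4922·MCU^0.6859;  EBC = SRM·1.97
SRM = 1.4922·17.1^0.6859 = 10.4602
EBC = 10.4602·1.97

20.6066 EBC


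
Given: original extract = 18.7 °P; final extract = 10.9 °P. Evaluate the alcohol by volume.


SG = 259/(259 − P);  ABV = (OG − FG)·131.25
OG = 259/(259 − 18.7) = 1.0778
FG = 259/(259 − 10.9) = 1.0439
ABV = (1.0778 − 1.0439)·131.25

4.4475 % ABV


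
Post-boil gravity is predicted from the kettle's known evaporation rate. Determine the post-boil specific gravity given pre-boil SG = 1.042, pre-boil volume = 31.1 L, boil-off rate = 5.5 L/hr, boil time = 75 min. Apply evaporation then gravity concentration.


V_post = V_pre − rate·(t/60);  SG_post = 1 + (SG_pre−1)·V_pre/V_post
V_post = 31.1 − 5.5·(75/60) = 24.2250
SG_post = 1 + (1.042 − 1)·31.1/24.2250

1.0539


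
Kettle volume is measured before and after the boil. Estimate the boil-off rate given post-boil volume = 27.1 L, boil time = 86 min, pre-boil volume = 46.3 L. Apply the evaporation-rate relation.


rate = (V_pre − V_post) / (t_min/60)
rate = (46.3 − 27.1) / (86/60)

13.3953 L/hr


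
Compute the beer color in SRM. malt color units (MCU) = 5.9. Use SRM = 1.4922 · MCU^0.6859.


SRM = 1.4922 · 5.9^0.6859

5.0414 SRM


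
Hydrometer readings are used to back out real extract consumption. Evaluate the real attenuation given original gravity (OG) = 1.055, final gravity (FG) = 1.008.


AA = (OG−FG)/(OG−1)·100;  RA = AA·0.8192
AA = (1.055 − 1.008)/(1.055 − 1)·100 = 85.4545
RA = 85.4545·0.8192

70.0044 %


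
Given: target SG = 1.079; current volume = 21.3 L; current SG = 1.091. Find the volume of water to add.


V_water = V·((SG_curr − 1)/(SG_target − 1) − 1)
V_water = 21.3·((1.091 − 1)/(1.079 − 1) − 1)

3.2354 L


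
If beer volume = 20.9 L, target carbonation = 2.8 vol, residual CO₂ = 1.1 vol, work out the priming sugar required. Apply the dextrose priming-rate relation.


sugar = (target − residual)·4.0·V
sugar = (2.8 − 1.1)·4.0·20.9

142.1200 g


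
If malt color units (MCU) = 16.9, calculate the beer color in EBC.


SRM = 1.4922·MCU^0.6859;  EBC = SRM·1.97
SRM = 1.4922·16.9^0.6859 = 10.3761
EBC = 10.3761·1.97

20.4409 EBC


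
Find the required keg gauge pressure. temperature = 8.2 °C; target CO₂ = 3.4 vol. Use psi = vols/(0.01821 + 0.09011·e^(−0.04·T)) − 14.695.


psi = 3.4/(0.01821 + 0.09011·e^(−0.04·8.2)) − 14.695

26.2088 psi


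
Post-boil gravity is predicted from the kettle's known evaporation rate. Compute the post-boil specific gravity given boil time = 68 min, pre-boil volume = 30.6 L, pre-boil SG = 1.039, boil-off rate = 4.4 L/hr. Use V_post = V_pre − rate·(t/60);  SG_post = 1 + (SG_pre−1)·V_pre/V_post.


V_post = 30.6 − 4.4·(68/60) = 25.6133
SG_post = 1 + (1.039 − 1)·30.6/25.6133

1.0466


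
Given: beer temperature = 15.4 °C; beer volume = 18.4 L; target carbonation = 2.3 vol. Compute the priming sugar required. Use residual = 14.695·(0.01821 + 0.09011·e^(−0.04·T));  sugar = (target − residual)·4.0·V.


residual = 14.695·(0.01821 + 0.09011·e^(−0.04·15.4)) = 0.9828
sugar = (2.3 − 0.9828)·4.0·18.4

96.9475 g


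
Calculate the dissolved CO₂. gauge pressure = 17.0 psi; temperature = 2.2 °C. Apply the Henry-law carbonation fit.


vols = (P + 14.695)·(0.01821 + 0.09011·e^(−0.04·T))
vols = (17.0 + 14.695)·(0.01821 + 0.09011·e^(−0.04·2.2))

3.1926 volumes


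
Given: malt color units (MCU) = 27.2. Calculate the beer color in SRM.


SRM = 1.4922 · MCU^0.6859
SRM = 1.4922 · 27.2^0.6859

14.3813 SRM


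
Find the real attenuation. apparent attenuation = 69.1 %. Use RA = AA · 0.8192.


RA = 69.1 · 0.8192

56.6067 %


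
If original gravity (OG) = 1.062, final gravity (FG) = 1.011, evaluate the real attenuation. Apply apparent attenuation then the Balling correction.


AA = (OG−FG)/(OG−1)·100;  RA = AA·0.8192
AA = (1.062 − 1.011)/(1.062 − 1)·100 = 82.2581
RA = 82.2581·0.8192

67.3858 %


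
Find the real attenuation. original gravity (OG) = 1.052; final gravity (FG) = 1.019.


AA = (OG−FG)/(OG−1)·100;  RA = AA·0.8192
AA = (1.052 − 1.019)/(1.052 − 1)·100 = 63.4615
RA = 63.4615·0.8192

51.9877 %


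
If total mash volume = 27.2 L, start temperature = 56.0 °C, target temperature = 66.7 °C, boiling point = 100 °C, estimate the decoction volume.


V_dec = V_total·(T_target − T_start)/(T_boil − T_start)
V_dec = 27.2·(66.7 − 56.0)/(100 − 56.0)

6.6145 L


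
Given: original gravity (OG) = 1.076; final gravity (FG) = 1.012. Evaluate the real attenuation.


AA = (OG−FG)/(OG−1)·100;  RA = AA·0.8192
AA = (1.076 − 1.012)/(1.076 − 1)·100 = 84.2105
RA = 84.2105·0.8192

68.9853 %


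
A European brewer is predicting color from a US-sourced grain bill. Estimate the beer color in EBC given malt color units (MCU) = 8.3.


SRM = 1.4922·MCU^0.6859;  EBC = SRM·1.97
SRM = 1.4922·8.3^0.6859 = 6.3712
EBC = 6.3712·1.97

12.5513 EBC


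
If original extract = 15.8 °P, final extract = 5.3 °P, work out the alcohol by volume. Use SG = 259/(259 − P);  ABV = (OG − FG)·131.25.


OG = 259/(259 − 15.8) = 1.0650
FG = 259/(259 − 5.3) = 1.0209
ABV = (1.0650 − 1.0209)·131.25

5.7850 % ABV


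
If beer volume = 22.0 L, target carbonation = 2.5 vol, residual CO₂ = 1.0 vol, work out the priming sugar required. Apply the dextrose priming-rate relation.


sugar = (target − residual)·4.0·V
sugar = (2.5 − 1.0)·4.0·22.0

132.0000 g


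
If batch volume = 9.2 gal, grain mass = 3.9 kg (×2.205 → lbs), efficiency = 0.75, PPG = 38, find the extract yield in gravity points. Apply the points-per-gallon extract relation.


points = lbs × PPG × eff / vol
lbs = 3.9 × 2.205 = 8.5995
points = 8.5995 × 38 × 0.75 / 9.2

26.6398 points


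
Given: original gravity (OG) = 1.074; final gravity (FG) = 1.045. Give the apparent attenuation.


AA = (OG − FG)/(OG − 1) · 100
AA = (1.074 − 1.045)/(1.074 − 1) · 100

39.1892 %


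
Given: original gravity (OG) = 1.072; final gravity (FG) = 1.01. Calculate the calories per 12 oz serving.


ABW = (OG−FG)·131.25·0.79/FG;  °P = 259 − 259/SG (for OG→OE and FG→AE);  RE = 0.1808·OE + 0.8192·AE;  Cal = (6.9·ABW + 4·(RE−0.1))·FG·3.55
ABW = (1.072 − 1.01)·131.25·0.79/1.01 = 6.3650
OE = 259 − 259/1.072 = 17.3955 °P
AE = 259 − 259/1.01 = 2.5644 °P
RE = 0.1808·17.3955 + 0.8192·2.5644 = 5.2458 °P
Cal = (6.9·6.3650 + 4·(5.2458−0.1))·1.01·3.55

231.2707 kcal


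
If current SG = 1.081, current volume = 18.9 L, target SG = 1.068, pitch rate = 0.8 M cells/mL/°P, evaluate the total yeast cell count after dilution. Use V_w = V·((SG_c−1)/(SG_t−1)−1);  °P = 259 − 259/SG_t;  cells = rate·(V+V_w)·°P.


V_w = 18.9·((1.081−1)/(1.068−1)−1) = 3.6132
V_final = 18.9 + 3.6132 = 22.5132
°P = 259 − 259/1.068 = 16.4906
cells = 0.8·22.5132·16.4906

297.0061 billion cells


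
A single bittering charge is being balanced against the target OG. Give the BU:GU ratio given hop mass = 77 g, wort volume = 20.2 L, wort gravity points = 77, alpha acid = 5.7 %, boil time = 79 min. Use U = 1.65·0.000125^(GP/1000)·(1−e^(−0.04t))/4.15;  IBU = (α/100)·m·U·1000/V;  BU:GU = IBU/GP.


U = 1.65·0.000125^(77/1000)·(1−e^(−0.04·79))/4.15 = 0.1906
IBU = (5.7/100)·77·0.1906·1000/20.2 = 41.4080
BU:GU = 41.4080/77

0.5378


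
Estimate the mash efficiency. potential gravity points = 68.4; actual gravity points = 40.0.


efficiency = actual / potential × 100
efficiency = 40.0 / 68.4 × 100

58.4795 %


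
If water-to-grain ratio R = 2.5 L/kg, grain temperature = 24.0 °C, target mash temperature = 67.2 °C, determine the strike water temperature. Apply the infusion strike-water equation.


T_strike = (0.41/R)·(T_mash − T_grain) + T_mash
T_strike = (0.41/2.5)·(67.2 − 24.0) + 67.2

74.2848 °C


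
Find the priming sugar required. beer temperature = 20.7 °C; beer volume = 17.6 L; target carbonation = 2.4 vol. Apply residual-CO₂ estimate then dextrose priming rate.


residual = 14.695·(0.01821 + 0.09011·e^(−0.04·T));  sugar = (target − residual)·4.0·V
residual = 14.695·(0.01821 + 0.09011·e^(−0.04·20.7)) = 0.8462
sugar = (2.4 − 0.8462)·4.0·17.6

109.3908 g


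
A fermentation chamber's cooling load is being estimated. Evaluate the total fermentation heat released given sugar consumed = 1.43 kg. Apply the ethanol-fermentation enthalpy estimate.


Q = m_sugar · 590 kJ/kg
Q = 1.43 · 590

843.7000 kJ


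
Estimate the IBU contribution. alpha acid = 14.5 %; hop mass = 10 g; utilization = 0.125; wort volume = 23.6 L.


IBU = (α/100)·mass·U·1000 / V
IBU = (14.5/100)·10·0.125·1000 / 23.6

7.6801 IBU


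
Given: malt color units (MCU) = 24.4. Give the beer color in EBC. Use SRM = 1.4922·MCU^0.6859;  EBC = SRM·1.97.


SRM = 1.4922·24.4^0.6859 = 13.3487
EBC = 13.3487·1.97

26.2969 EBC


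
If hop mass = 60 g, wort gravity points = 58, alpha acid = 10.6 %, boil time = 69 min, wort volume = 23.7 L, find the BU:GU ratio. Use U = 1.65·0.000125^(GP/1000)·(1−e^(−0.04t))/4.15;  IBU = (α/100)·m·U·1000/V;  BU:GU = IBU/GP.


U = 1.65·0.000125^(58/1000)·(1−e^(−0.04·69))/4.15 = 0.2211
IBU = (10.6/100)·60·0.2211·1000/23.7 = 59.3430
BU:GU = 59.3430/58

1.0232


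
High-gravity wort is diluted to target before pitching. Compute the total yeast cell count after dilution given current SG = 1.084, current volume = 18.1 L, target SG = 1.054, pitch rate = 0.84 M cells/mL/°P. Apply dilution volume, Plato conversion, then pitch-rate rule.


V_w = V·((SG_c−1)/(SG_t−1)−1);  °P = 259 − 259/SG_t;  cells = rate·(V+V_w)·°P
V_w = 18.1·((1.084−1)/(1.054−1)−1) = 10.0556
V_final = 18.1 + 10.0556 = 28.1556
°P = 259 − 259/1.054 = 13.2694
cells = 0.84·28.1556·13.2694

313.8313 billion cells


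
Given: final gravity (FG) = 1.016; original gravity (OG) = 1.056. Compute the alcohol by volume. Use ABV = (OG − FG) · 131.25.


ABV = (1.056 − 1.016) · 131.25

5.2500 % ABV


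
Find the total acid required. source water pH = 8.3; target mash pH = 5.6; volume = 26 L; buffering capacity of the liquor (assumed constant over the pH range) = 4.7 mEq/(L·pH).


acid = buffering capacity · (pH_source − pH_target) · V
acid = 4.7 · (8.3 − 5.6) · 26

329.9400 mEq


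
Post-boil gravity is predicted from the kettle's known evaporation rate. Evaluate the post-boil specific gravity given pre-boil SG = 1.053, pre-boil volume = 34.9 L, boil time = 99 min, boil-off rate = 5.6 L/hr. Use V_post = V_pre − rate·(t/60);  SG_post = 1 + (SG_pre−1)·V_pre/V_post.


V_post = 34.9 − 5.6·(99/60) = 25.6600
SG_post = 1 + (1.053 − 1)·34.9/25.6600

1.0721


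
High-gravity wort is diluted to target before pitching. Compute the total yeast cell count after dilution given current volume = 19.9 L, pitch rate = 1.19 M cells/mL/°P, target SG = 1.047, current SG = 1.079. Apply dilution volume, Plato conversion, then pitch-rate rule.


V_w = V·((SG_c−1)/(SG_t−1)−1);  °P = 259 − 259/SG_t;  cells = rate·(V+V_w)·°P
V_w = 19.9·((1.079−1)/(1.047−1)−1) = 13.5489
V_final = 19.9 + 13.5489 = 33.4489
°P = 259 − 259/1.047 = 11.6266
cells = 1.19·33.4489·11.6266

462.7860 billion cells


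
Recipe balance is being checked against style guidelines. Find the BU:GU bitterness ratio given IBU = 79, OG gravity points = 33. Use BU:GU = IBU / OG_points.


BU:GU = 79 / 33

2.3939


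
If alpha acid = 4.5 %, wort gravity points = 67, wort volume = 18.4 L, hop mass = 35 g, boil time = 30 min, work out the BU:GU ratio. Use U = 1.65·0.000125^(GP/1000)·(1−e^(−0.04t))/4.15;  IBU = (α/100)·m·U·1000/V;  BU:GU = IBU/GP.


U = 1.65·0.000125^(67/1000)·(1−e^(−0.04·30))/4.15 = 0.1522
IBU = (4.5/100)·35·0.1522·1000/18.4 = 13.0241
BU:GU = 13.0241/67

0.1944


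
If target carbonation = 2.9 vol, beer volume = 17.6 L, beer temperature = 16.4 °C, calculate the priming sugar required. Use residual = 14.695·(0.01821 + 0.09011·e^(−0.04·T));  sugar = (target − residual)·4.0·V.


residual = 14.695·(0.01821 + 0.09011·e^(−0.04·16.4)) = 0.9547
sugar = (2.9 − 0.9547)·4.0·17.6

136.9466 g


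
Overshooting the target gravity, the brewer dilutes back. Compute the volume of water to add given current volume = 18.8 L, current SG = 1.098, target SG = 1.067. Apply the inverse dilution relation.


V_water = V·((SG_curr − 1)/(SG_target − 1) − 1)
V_water = 18.8·((1.098 − 1)/(1.067 − 1) − 1)

8.6985 L


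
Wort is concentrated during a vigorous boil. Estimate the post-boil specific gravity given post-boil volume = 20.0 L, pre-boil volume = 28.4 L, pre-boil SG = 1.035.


SG_post = 1 + (SG_pre − 1)·V_pre/V_post
pts_pre = (1.035 − 1)·1000 = 35.0000
pts_post = 35.0000·28.4/20.0 = 49.7000
SG_post = 1 + 49.7000/1000

1.0497


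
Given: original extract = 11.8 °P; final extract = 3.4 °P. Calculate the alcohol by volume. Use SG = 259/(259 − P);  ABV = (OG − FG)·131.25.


OG = 259/(259 − 11.8) = 1.0477
FG = 259/(259 − 3.4) = 1.0133
ABV = (1.0477 − 1.0133)·131.25

4.5193 % ABV


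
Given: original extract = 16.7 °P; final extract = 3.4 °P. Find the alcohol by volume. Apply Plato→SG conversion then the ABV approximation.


SG = 259/(259 − P);  ABV = (OG − FG)·131.25
OG = 259/(259 − 16.7) = 1.0689
FG = 259/(259 − 3.4) = 1.0133
ABV = (1.0689 − 1.0133)·131.25

7.3002 % ABV


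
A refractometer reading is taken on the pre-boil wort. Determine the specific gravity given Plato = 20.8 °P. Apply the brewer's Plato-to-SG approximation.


SG = 259/(259 − P)
SG = 259/(259 − 20.8)

1.0873


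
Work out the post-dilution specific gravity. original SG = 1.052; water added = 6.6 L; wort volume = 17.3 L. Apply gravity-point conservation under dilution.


SG_new = 1 + (SG_old − 1)·V_old/(V_old + V_water)
pts = (1.052 − 1)·1000·17.3/(17.3 + 6.6) = 37.6402
SG_new = 1 + 37.6402/1000

1.0376


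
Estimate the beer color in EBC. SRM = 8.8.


EBC = SRM · 1.97
EBC = 8.8 · 1.97

17.3360 EBC


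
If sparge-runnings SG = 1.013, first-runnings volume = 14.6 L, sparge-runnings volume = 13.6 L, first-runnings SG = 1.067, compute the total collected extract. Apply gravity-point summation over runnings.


total = Σ (SG_i − 1)·1000·V_i
first = (1.067 − 1)·1000·14.6 = 978.2000
sparge = (1.013 − 1)·1000·13.6 = 176.8000
total = 978.2000 + 176.8000

1155.0000 gravity·L


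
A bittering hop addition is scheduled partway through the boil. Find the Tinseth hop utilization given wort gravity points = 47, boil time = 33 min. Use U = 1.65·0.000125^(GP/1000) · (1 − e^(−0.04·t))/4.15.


bigness = 1.65·0.000125^(47/1000) = 1.0815
boil_factor = (1 − e^(−0.04·33))/4.15 = 0.1766
U = 1.0815 · 0.1766

0.1910


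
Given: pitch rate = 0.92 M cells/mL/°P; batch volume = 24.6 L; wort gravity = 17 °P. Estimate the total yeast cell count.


cells (billions) = rate · V_L · °P
cells = 0.92 · 24.6 · 17

384.7440 billion cells


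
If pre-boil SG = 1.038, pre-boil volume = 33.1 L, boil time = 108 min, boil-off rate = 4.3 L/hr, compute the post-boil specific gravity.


V_post = V_pre − rate·(t/60);  SG_post = 1 + (SG_pre−1)·V_pre/V_post
V_post = 33.1 − 4.3·(108/60) = 25.3600
SG_post = 1 + (1.038 − 1)·33.1/25.3600

1.0496


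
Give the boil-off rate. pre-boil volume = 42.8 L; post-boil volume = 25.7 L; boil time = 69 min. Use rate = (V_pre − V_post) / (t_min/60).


rate = (42.8 − 25.7) / (69/60)

14.8696 L/hr


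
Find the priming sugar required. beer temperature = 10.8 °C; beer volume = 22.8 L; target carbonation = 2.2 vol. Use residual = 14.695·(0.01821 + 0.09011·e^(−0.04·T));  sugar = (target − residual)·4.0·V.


residual = 14.695·(0.01821 + 0.09011·e^(−0.04·10.8)) = 1.1273
sugar = (2.2 − 1.1273)·4.0·22.8

97.8341 g


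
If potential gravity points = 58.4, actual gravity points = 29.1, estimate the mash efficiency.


efficiency = actual / potential × 100
efficiency = 29.1 / 58.4 × 100

49.8288 %


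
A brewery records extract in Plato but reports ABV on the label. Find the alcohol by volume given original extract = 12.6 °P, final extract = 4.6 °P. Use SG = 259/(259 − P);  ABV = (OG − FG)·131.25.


OG = 259/(259 − 12.6) = 1.0511
FG = 259/(259 − 4.6) = 1.0181
ABV = (1.0511 − 1.0181)·131.25

4.3384 % ABV


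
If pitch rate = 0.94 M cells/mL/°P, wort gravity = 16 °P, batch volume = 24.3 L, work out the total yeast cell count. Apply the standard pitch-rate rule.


cells (billions) = rate · V_L · °P
cells = 0.94 · 24.3 · 16

365.4720 billion cells


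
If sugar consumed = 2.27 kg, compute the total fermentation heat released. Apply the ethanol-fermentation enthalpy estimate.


Q = m_sugar · 590 kJ/kg
Q = 2.27 · 590

1339.3000 kJ


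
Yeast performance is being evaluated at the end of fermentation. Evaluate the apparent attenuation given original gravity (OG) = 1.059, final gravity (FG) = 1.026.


AA = (OG − FG)/(OG − 1) · 100
AA = (1.059 − 1.026)/(1.059 − 1) · 100

55.9322 %


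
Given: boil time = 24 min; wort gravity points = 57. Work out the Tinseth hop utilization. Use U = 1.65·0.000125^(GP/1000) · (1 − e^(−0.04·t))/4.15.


bigness = 1.65·0.000125^(57/1000) = 0.9886
boil_factor = (1 − e^(−0.04·24))/4.15 = 0.1487
U = 0.9886 · 0.1487

0.1470


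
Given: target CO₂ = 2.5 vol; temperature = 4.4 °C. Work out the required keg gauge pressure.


psi = vols/(0.01821 + 0.09011·e^(−0.04·T)) − 14.695
psi = 2.5/(0.01821 + 0.09011·e^(−0.04·4.4)) − 14.695

11.9637 psi


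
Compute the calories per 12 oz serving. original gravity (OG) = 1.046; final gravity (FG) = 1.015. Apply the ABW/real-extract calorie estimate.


ABW = (OG−FG)·131.25·0.79/FG;  °P = 259 − 259/SG (for OG→OE and FG→AE);  RE = 0.1808·OE + 0.8192·AE;  Cal = (6.9·ABW + 4·(RE−0.1))·FG·3.55
ABW = (1.046 − 1.015)·131.25·0.79/1.015 = 3.1668
OE = 259 − 259/1.046 = 11.3901 °P
AE = 259 − 259/1.015 = 3.8276 °P
RE = 0.1808·11.3901 + 0.8192·3.8276 = 5.1949 °P
Cal = (6.9·3.1668 + 4·(5.1949−0.1))·1.015·3.55

152.1671 kcal


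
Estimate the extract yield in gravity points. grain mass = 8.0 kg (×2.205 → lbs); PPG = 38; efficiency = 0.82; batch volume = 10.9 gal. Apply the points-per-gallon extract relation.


points = lbs × PPG × eff / vol
lbs = 8.0 × 2.205 = 17.6400
points = 17.6400 × 38 × 0.82 / 10.9

50.4277 points


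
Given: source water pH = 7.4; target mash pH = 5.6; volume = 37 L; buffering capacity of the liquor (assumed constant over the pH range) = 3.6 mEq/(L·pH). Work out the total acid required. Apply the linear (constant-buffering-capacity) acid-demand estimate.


acid = buffering capacity · (pH_source − pH_target) · V
acid = 3.6 · (7.4 − 5.6) · 37

239.7600 mEq


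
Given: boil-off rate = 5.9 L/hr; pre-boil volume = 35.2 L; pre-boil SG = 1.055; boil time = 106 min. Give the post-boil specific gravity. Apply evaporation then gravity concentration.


V_post = V_pre − rate·(t/60);  SG_post = 1 + (SG_pre−1)·V_pre/V_post
V_post = 35.2 − 5.9·(106/60) = 24.7767
SG_post = 1 + (1.055 − 1)·35.2/24.7767

1.0781


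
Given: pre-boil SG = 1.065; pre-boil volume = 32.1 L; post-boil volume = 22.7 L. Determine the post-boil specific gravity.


SG_post = 1 + (SG_pre − 1)·V_pre/V_post
pts_pre = (1.065 − 1)·1000 = 65.0000
pts_post = 65.0000·32.1/22.7 = 91.9163
SG_post = 1 + 91.9163/1000

1.0919


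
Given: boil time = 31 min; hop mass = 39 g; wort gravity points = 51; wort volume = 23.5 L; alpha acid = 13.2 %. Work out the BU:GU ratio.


U = 1.65·0.000125^(GP/1000)·(1−e^(−0.04t))/4.15;  IBU = (α/100)·m·U·1000/V;  BU:GU = IBU/GP
U = 1.65·0.000125^(51/1000)·(1−e^(−0.04·31))/4.15 = 0.1787
IBU = (13.2/100)·39·0.1787·1000/23.5 = 39.1367
BU:GU = 39.1367/51

0.7674


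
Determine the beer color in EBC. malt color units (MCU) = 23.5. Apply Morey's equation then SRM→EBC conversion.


SRM = 1.4922·MCU^0.6859;  EBC = SRM·1.97
SRM = 1.4922·23.5^0.6859 = 13.0090
EBC = 13.0090·1.97

25.6276 EBC


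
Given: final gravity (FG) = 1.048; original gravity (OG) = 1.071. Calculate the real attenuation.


AA = (OG−FG)/(OG−1)·100;  RA = AA·0.8192
AA = (1.071 − 1.048)/(1.071 − 1)·100 = 32.3944
RA = 32.3944·0.8192

26.5375 %


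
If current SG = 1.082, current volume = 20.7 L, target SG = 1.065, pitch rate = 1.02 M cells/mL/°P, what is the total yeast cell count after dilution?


V_w = V·((SG_c−1)/(SG_t−1)−1);  °P = 259 − 259/SG_t;  cells = rate·(V+V_w)·°P
V_w = 20.7·((1.082−1)/(1.065−1)−1) = 5.4138
V_final = 20.7 + 5.4138 = 26.1138
°P = 259 − 259/1.065 = 15.8075
cells = 1.02·26.1138·15.8075

421.0508 billion cells


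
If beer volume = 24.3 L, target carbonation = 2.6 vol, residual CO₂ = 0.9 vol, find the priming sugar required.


sugar = (target − residual)·4.0·V
sugar = (2.6 − 0.9)·4.0·24.3

165.2400 g


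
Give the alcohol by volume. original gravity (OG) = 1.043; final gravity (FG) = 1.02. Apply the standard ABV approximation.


ABV = (OG − FG) · 131.25
ABV = (1.043 − 1.02) · 131.25

3.0187 % ABV


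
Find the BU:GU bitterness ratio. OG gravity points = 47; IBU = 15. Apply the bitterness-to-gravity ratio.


BU:GU = IBU / OG_points
BU:GU = 15 / 47

0.3191


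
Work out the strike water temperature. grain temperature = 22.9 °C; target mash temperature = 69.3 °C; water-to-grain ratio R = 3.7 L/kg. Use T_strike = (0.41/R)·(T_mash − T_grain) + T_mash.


T_strike = (0.41/3.7)·(69.3 − 22.9) + 69.3

74.4416 °C


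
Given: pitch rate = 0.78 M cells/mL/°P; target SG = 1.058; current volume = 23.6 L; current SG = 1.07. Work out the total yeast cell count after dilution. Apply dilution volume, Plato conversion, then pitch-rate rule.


V_w = V·((SG_c−1)/(SG_t−1)−1);  °P = 259 − 259/SG_t;  cells = rate·(V+V_w)·°P
V_w = 23.6·((1.07−1)/(1.058−1)−1) = 4.8828
V_final = 23.6 + 4.8828 = 28.4828
°P = 259 − 259/1.058 = 14.1985
cells = 0.78·28.4828·14.1985

315.4414 billion cells


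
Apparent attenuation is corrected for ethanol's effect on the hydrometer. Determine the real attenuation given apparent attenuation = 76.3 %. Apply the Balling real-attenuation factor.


RA = AA · 0.8192
RA = 76.3 · 0.8192

62.5050 %


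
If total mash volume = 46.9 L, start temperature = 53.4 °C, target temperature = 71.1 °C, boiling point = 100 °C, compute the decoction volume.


V_dec = V_total·(T_target − T_start)/(T_boil − T_start)
V_dec = 46.9·(71.1 − 53.4)/(100 − 53.4)

17.8139 L


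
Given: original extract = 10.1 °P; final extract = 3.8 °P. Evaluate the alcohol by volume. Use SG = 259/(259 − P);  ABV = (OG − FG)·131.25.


OG = 259/(259 − 10.1) = 1.0406
FG = 259/(259 − 3.8) = 1.0149
ABV = (1.0406 − 1.0149)·131.25

3.3716 % ABV


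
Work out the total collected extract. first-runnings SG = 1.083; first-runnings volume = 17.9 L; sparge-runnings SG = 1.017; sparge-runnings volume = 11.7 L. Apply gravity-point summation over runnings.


total = Σ (SG_i − 1)·1000·V_i
first = (1.083 − 1)·1000·17.9 = 1485.7000
sparge = (1.017 − 1)·1000·11.7 = 198.9000
total = 1485.7000 + 198.9000

1684.6000 gravity·L


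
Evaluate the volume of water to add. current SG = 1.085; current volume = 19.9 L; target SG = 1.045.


V_water = V·((SG_curr − 1)/(SG_target − 1) − 1)
V_water = 19.9·((1.085 − 1)/(1.045 − 1) − 1)

17.6889 L


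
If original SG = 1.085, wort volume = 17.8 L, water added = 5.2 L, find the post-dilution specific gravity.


SG_new = 1 + (SG_old − 1)·V_old/(V_old + V_water)
pts = (1.085 − 1)·1000·17.8/(17.8 + 5.2) = 65.7826
SG_new = 1 + 65.7826/1000

1.0658


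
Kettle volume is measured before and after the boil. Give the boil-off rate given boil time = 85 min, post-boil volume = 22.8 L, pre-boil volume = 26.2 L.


rate = (V_pre − V_post) / (t_min/60)
rate = (26.2 − 22.8) / (85/60)

2.4000 L/hr


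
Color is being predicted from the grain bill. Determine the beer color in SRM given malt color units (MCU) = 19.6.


SRM = 1.4922 · MCU^0.6859
SRM = 1.4922 · 19.6^0.6859

11.4864 SRM


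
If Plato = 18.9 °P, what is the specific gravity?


SG = 259/(259 − P)
SG = 259/(259 − 18.9)

1.0787


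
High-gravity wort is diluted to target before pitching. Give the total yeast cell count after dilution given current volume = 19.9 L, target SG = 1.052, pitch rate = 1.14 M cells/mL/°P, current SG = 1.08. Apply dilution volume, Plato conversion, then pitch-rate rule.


V_w = V·((SG_c−1)/(SG_t−1)−1);  °P = 259 − 259/SG_t;  cells = rate·(V+V_w)·°P
V_w = 19.9·((1.08−1)/(1.052−1)−1) = 10.7154
V_final = 19.9 + 10.7154 = 30.6154
°P = 259 − 259/1.052 = 12.8023
cells = 1.14·30.6154·12.8023

446.8193 billion cells


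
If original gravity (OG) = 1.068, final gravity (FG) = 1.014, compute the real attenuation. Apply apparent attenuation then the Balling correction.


AA = (OG−FG)/(OG−1)·100;  RA = AA·0.8192
AA = (1.068 − 1.014)/(1.068 − 1)·100 = 79.4118
RA = 79.4118·0.8192

65.0541 %


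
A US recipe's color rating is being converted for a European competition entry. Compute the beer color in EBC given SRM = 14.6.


EBC = SRM · 1.97
EBC = 14.6 · 1.97

28.7620 EBC


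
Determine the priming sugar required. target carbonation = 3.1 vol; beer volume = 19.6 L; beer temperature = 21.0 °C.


residual = 14.695·(0.01821 + 0.09011·e^(−0.04·T));  sugar = (target − residual)·4.0·V
residual = 14.695·(0.01821 + 0.09011·e^(−0.04·21.0)) = 0.8393
sugar = (3.1 − 0.8393)·4.0·19.6

177.2426 g
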